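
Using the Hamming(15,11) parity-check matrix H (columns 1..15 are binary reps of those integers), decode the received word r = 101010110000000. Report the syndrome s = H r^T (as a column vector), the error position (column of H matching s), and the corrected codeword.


s = (1, 0, 0, 0)^T, error position = 8, corrected codeword c = 101010100000000

Compute s = H r^T mod 2 one row at a time:
  s_1 = 1 + 0 + 0 + 0 + 0 + 0 + 0 + 0 = 1 ≡ 1 (mod 2).
  s_2 = 0 + 1 + 0 + 1 + 0 + 0 + 0 + 0 = 2 ≡ 0 (mod 2).
  s_3 = 0 + 1 + 0 + 1 + 0 + 0 + 0 + 0 = 2 ≡ 0 (mod 2).
  s_4 = 1 + 1 + 1 + 1 + 0 + 0 + 0 + 0 = 4 ≡ 0 (mod 2).
s = (1, 0, 0, 0)^T — this equals column 8 of H (binary 1000), so error is at position 8.
Correct: flip bit 8 of r = 101010110000000 to get c = 101010100000000.


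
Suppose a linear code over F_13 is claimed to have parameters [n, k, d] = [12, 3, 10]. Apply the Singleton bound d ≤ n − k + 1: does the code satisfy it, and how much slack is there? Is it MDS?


Singleton RHS = n − k + 1 = 10, slack = 0, bound satisfied, MDS.

Singleton bound: d ≤ n − k + 1.
Here n = 12, k = 3, so n − k + 1 = 10.
Given d = 10, check d ≤ 10: YES.
Slack = (n − k + 1) − d = 0.
The code is MDS (slack = 0).
Description: the claimed parameters are [12, 3, 10]_13; such a code would be MDS (meets Singleton bound).


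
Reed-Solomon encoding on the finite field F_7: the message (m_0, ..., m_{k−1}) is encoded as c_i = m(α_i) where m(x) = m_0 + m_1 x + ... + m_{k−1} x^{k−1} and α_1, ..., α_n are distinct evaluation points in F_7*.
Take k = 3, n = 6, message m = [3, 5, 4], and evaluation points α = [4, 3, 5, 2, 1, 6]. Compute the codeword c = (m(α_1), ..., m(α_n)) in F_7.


c = [3, 5, 2, 1, 5, 2]

Message polynomial: m(x) = 3 + 5·x + 4·x^2 (mod 7).
For each evaluation point α_i, compute m(α_i) mod 7:
  α_1 = 4: Horner steps 4 → 0 → 3, so m(4) = 3.
  α_2 = 3: Horner steps 4 → 3 → 5, so m(3) = 5.
  α_3 = 5: Horner steps 4 → 4 → 2, so m(5) = 2.
  α_4 = 2: Horner steps 4 → 6 → 1, so m(2) = 1.
  α_5 = 1: Horner steps 4 → 2 → 5, so m(1) = 5.
  α_6 = 6: Horner steps 4 → 1 → 2, so m(6) = 2.
Codeword c = [3, 5, 2, 1, 5, 2] ∈ F_7^6.


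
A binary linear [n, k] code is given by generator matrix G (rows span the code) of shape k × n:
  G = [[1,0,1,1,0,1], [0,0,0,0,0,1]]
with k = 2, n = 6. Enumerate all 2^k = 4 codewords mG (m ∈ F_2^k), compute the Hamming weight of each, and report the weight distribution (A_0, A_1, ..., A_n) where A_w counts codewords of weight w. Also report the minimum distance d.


Weight distribution: A_0 = 1, A_1 = 1, A_3 = 1, A_4 = 1. Minimum distance d = 1.

Enumerate all 2^2 = 4 messages m ∈ F_2^2.
For each, compute codeword c = mG in F_2^6, then tally its weight.
  m = 00 → c = 000000, weight = 0.
  m = 10 → c = 101101, weight = 4.
  m = 01 → c = 000001, weight = 1.
  m = 11 → c = 101100, weight = 3.
Tally weights:
  weight 0: 1 codewords.
  weight 1: 1 codewords.
  weight 3: 1 codewords.
  weight 4: 1 codewords.
Minimum distance d = smallest w > 0 with A_w > 0 = 1.
Sanity: Σ A_w = 4 = 2^2 = 4 ✓.


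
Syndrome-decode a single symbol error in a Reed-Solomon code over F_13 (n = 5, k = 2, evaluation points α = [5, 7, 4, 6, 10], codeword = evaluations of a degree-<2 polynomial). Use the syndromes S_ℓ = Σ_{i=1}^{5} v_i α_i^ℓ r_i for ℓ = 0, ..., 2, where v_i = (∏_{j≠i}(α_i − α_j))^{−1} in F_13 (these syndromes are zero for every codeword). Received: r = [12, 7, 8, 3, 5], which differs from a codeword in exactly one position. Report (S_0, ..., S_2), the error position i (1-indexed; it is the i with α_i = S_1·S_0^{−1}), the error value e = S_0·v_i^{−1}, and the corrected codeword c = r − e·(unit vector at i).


S = (10, 9, 12), error at position 5, error magnitude e = 12, c = [12, 7, 8, 3, 6].

Step 1: column multipliers v_i = (∏_{j≠i}(α_i − α_j))^{−1} mod 13.
  i = 1 (α = 5): (5−7)(5−4)(5−6)(5−10) = (−2)·1·(−1)·(−5) = −10 ≡ 3, so v_1 = 3^{−1} = 9 (mod 13).
  i = 2 (α = 7): (7−5)(7−4)(7−6)(7−10) = 2·3·1·(−3) = −18 ≡ 8, so v_2 = 8^{−1} = 5 (mod 13).
  i = 3 (α = 4): (4−5)(4−7)(4−6)(4−10) = (−1)·(−3)·(−2)·(−6) = 36 ≡ 10, so v_3 = 10^{−1} = 4 (mod 13).
  i = 4 (α = 6): (6−5)(6−7)(6−4)(6−10) = 1·(−1)·2·(−4) = 8 ≡ 8, so v_4 = 8^{−1} = 5 (mod 13).
  i = 5 (α = 10): (10−5)(10−7)(10−4)(10−6) = 5·3·6·4 = 360 ≡ 9, so v_5 = 9^{−1} = 3 (mod 13).
  v = [9, 5, 4, 5, 3].
Step 2: syndromes of r = [12, 7, 8, 3, 5] (all sums mod 13).
  S_0 = Σ v_i r_i = 9·12 + 5·7 + 4·8 + 5·3 + 3·5 = 205 ≡ 10.
  S_1 = Σ v_i α_i r_i = 9·5·12 + 5·7·7 + 4·4·8 + 5·6·3 + 3·10·5 = 1153 ≡ 9.
  α_i^2 mod 13 = [12, 10, 3, 10, 9].
  S_2 = Σ v_i α_i^2 r_i = 9·12·12 + 5·10·7 + 4·3·8 + 5·10·3 + 3·9·5 = 2027 ≡ 12.
  S = (10, 9, 12) ≠ 0, so r is not a codeword (an error is present).
Step 3: locate the error. For a single error e at position i, S_ℓ = v_i·e·α_i^ℓ, so α_err = S_1/S_0.
  S_0^{−1} = 10^{−1} = 4 (mod 13), so α_err = 9·4 = 36 ≡ 10 = α_5. Error position i = 5.
  Consistency check: S_2/S_1 = 12·3 = 36 ≡ 10 = α_err ✓ (single-error assumption holds).
Step 4: error magnitude e = S_0/v_5 = S_0·∏_{j≠5}(α_5 − α_j) = 10·9 = 90 ≡ 12 (mod 13).
Step 5: correct position 5: c_5 = r_5 − e = 5 − 12 ≡ 6 (mod 13). Hence c = [12, 7, 8, 3, 6].
  Check: interpolating c through the α_i gives m(x) = 5 + 4·x (degree < 2) with m(α_i) = c_i for every i, so c is indeed a codeword.


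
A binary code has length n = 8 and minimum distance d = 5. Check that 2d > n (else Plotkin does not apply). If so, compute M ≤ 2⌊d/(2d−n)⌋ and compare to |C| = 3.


Plotkin bound M ≤ 4; given |C| = 3 ≤ bound (satisfied).

Check applicability: 2d = 10, n = 8.
2d − n = 2 > 0, so Plotkin applies.
Compute d/(2d−n) = 5/2 ≈ 2.5000.
⌊d/(2d−n)⌋ = 2.
Plotkin bound: M ≤ 2·2 = 4.
Given |C| = 3, check: satisfied.
This |C| is below the Plotkin bound.


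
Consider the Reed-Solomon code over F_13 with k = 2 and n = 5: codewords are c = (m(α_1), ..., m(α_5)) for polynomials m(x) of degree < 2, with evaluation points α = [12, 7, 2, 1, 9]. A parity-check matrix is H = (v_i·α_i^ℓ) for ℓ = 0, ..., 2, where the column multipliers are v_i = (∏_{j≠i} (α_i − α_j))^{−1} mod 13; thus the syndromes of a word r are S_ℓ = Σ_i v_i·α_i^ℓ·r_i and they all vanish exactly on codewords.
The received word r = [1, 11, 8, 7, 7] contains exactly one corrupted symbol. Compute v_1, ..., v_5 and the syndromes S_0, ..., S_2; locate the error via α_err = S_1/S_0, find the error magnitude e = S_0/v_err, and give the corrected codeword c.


S = (11, 11, 11), error at position 4, error magnitude e = 10, c = [1, 11, 8, 10, 7].

Step 1: column multipliers v_i = (∏_{j≠i}(α_i − α_j))^{−1} mod 13.
  i = 1 (α = 12): (12−7)(12−2)(12−1)(12−9) = 5·10·11·3 = 1650 ≡ 12, so v_1 = 12^{−1} = 12 (mod 13).
  i = 2 (α = 7): (7−12)(7−2)(7−1)(7−9) = (−5)·5·6·(−2) = 300 ≡ 1, so v_2 = 1^{−1} = 1 (mod 13).
  i = 3 (α = 2): (2−12)(2−7)(2−1)(2−9) = (−10)·(−5)·1·(−7) = −350 ≡ 1, so v_3 = 1^{−1} = 1 (mod 13).
  i = 4 (α = 1): (1−12)(1−7)(1−2)(1−9) = (−11)·(−6)·(−1)·(−8) = 528 ≡ 8, so v_4 = 8^{−1} = 5 (mod 13).
  i = 5 (α = 9): (9−12)(9−7)(9−2)(9−1) = (−3)·2·7·8 = −336 ≡ 2, so v_5 = 2^{−1} = 7 (mod 13).
  v = [12, 1, 1, 5, 7].
Step 2: syndromes of r = [1, 11, 8, 7, 7] (all sums mod 13).
  S_0 = Σ v_i r_i = 12·1 + 1·11 + 1·8 + 5·7 + 7·7 = 115 ≡ 11.
  S_1 = Σ v_i α_i r_i = 12·12·1 + 1·7·11 + 1·2·8 + 5·1·7 + 7·9·7 = 713 ≡ 11.
  α_i^2 mod 13 = [1, 10, 4, 1, 3].
  S_2 = Σ v_i α_i^2 r_i = 12·1·1 + 1·10·11 + 1·4·8 + 5·1·7 + 7·3·7 = 336 ≡ 11.
  S = (11, 11, 11) ≠ 0, so r is not a codeword (an error is present).
Step 3: locate the error. For a single error e at position i, S_ℓ = v_i·e·α_i^ℓ, so α_err = S_1/S_0.
  S_0^{−1} = 11^{−1} = 6 (mod 13), so α_err = 11·6 = 66 ≡ 1 = α_4. Error position i = 4.
  Consistency check: S_2/S_1 = 11·6 = 66 ≡ 1 = α_err ✓ (single-error assumption holds).
Step 4: error magnitude e = S_0/v_4 = S_0·∏_{j≠4}(α_4 − α_j) = 11·8 = 88 ≡ 10 (mod 13).
Step 5: correct position 4: c_4 = r_4 − e = 7 − 10 ≡ 10 (mod 13). Hence c = [1, 11, 8, 10, 7].
  Check: interpolating c through the α_i gives m(x) = 12 + 11·x (degree < 2) with m(α_i) = c_i for every i, so c is indeed a codeword.


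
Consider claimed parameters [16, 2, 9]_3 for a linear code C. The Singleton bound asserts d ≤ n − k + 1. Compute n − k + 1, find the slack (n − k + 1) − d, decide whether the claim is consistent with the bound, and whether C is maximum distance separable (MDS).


Singleton RHS = n − k + 1 = 15, slack = 6, bound satisfied, not MDS.

Singleton bound: d ≤ n − k + 1.
Here n = 16, k = 2, so n − k + 1 = 15.
Given d = 9, check d ≤ 15: YES.
Slack = (n − k + 1) − d = 6.
The code is NOT MDS (slack = 6 > 0).
Description: the claimed parameters are [16, 2, 9]_3; such a code would be non-MDS.


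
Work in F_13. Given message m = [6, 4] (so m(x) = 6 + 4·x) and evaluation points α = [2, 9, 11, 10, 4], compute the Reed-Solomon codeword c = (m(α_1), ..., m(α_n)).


c = [1, 3, 11, 7, 9]

Message polynomial: m(x) = 6 + 4·x (mod 13).
For each evaluation point α_i, compute m(α_i) mod 13:
  α_1 = 2: Horner steps 4 → 1, so m(2) = 1.
  α_2 = 9: Horner steps 4 → 3, so m(9) = 3.
  α_3 = 11: Horner steps 4 → 11, so m(11) = 11.
  α_4 = 10: Horner steps 4 → 7, so m(10) = 7.
  α_5 = 4: Horner steps 4 → 9, so m(4) = 9.
Codeword c = [1, 3, 11, 7, 9] ∈ F_13^5.


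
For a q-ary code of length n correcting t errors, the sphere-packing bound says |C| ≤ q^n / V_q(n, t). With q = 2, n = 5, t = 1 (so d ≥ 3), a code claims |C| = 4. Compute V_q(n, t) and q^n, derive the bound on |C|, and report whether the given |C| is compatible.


V_q(n, t) = 6, q^n = 32, Hamming bound = 5, |C| = 4 ≤ bound (satisfied).

Step 1: Compute V_q(n, t) = Σ_{j=0}^1 C(n, j) (q−1)^j.
  j = 0: C(5,0)·(1)^0 = 1·1 = 1.
  j = 1: C(5,1)·(1)^1 = 5·1 = 5.
  V_q(n, t) = 1 + 5 = 6.
Step 2: q^n = 2^5 = 32.
Step 3: Hamming bound ⌊q^n / V_q(n,t)⌋ = ⌊32/6⌋ = 5.
Step 4: Compare |C| = 4 to 5: satisfied.
The claimed |C| lies below the Hamming bound.


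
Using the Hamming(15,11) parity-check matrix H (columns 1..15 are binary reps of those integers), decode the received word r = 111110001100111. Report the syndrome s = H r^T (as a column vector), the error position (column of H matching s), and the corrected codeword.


s = (1, 1, 1, 0)^T, error position = 14, corrected codeword c = 111110001100101

Compute s = H r^T mod 2 one row at a time:
  s_1 = 0 + 1 + 1 + 0 + 0 + 1 + 1 + 1 = 5 ≡ 1 (mod 2).
  s_2 = 1 + 1 + 0 + 0 + 0 + 1 + 1 + 1 = 5 ≡ 1 (mod 2).
  s_3 = 1 + 1 + 0 + 0 + 1 + 0 + 1 + 1 = 5 ≡ 1 (mod 2).
  s_4 = 1 + 1 + 1 + 0 + 1 + 0 + 1 + 1 = 6 ≡ 0 (mod 2).
s = (1, 1, 1, 0)^T — this equals column 14 of H (binary 1110), so error is at position 14.
Correct: flip bit 14 of r = 111110001100111 to get c = 111110001100101.


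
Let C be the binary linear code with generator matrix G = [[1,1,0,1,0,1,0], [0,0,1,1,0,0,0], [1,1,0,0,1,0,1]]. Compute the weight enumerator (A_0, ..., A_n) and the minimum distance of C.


Weight distribution: A_0 = 1, A_2 = 1, A_4 = 5, A_6 = 1. Minimum distance d = 2.

Enumerate all 2^3 = 8 messages m ∈ F_2^3.
For each, compute codeword c = mG in F_2^7, then tally its weight.
  m = 000 → c = 0000000, weight = 0.
  m = 100 → c = 1101010, weight = 4.
  m = 010 → c = 0011000, weight = 2.
  m = 110 → c = 1110010, weight = 4.
  m = 001 → c = 1100101, weight = 4.
  m = 101 → c = 0001111, weight = 4.
  m = 011 → c = 1111101, weight = 6.
  m = 111 → c = 0010111, weight = 4.
Tally weights:
  weight 0: 1 codewords.
  weight 2: 1 codewords.
  weight 4: 5 codewords.
  weight 6: 1 codewords.
Minimum distance d = smallest w > 0 with A_w > 0 = 2.
Sanity: Σ A_w = 8 = 2^3 = 8 ✓.


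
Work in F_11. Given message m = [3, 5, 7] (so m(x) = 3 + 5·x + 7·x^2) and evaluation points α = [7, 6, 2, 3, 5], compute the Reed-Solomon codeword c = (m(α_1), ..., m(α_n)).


c = [7, 10, 8, 4, 5]

Message polynomial: m(x) = 3 + 5·x + 7·x^2 (mod 11).
For each evaluation point α_i, compute m(α_i) mod 11:
  α_1 = 7: Horner steps 7 → 10 → 7, so m(7) = 7.
  α_2 = 6: Horner steps 7 → 3 → 10, so m(6) = 10.
  α_3 = 2: Horner steps 7 → 8 → 8, so m(2) = 8.
  α_4 = 3: Horner steps 7 → 4 → 4, so m(3) = 4.
  α_5 = 5: Horner steps 7 → 7 → 5, so m(5) = 5.
Codeword c = [7, 10, 8, 4, 5] ∈ F_11^5.


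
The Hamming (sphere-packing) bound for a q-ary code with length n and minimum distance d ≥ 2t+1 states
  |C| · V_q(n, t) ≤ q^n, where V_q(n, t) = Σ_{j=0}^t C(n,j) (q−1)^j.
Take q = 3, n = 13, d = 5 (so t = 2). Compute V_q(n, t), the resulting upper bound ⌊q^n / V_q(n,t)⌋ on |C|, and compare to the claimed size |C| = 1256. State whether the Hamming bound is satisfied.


V_q(n, t) = 339, q^n = 1594323, Hamming bound = 4703, |C| = 1256 ≤ bound (satisfied).

Step 1: Compute V_q(n, t) = Σ_{j=0}^2 C(n, j) (q−1)^j.
  j = 0: C(13,0)·(2)^0 = 1·1 = 1.
  j = 1: C(13,1)·(2)^1 = 13·2 = 26.
  j = 2: C(13,2)·(2)^2 = 78·4 = 312.
  V_q(n, t) = 1 + 26 + 312 = 339.
Step 2: q^n = 3^13 = 1594323.
Step 3: Hamming bound ⌊q^n / V_q(n,t)⌋ = ⌊1594323/339⌋ = 4703.
Step 4: Compare |C| = 1256 to 4703: satisfied.
The claimed |C| lies below the Hamming bound.


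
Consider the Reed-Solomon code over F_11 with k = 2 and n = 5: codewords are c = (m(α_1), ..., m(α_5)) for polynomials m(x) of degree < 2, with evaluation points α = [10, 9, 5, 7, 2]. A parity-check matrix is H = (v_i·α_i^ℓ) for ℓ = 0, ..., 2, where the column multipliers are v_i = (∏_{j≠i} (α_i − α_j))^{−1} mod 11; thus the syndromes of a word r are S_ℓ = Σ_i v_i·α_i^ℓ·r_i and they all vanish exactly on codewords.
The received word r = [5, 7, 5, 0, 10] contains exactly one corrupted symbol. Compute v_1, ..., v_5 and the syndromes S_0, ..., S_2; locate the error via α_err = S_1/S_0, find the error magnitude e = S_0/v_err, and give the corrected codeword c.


S = (1, 5, 3), error at position 3, error magnitude e = 1, c = [5, 7, 4, 0, 10].

Step 1: column multipliers v_i = (∏_{j≠i}(α_i − α_j))^{−1} mod 11.
  i = 1 (α = 10): (10−9)(10−5)(10−7)(10−2) = 1·5·3·8 = 120 ≡ 10, so v_1 = 10^{−1} = 10 (mod 11).
  i = 2 (α = 9): (9−10)(9−5)(9−7)(9−2) = (−1)·4·2·7 = −56 ≡ 10, so v_2 = 10^{−1} = 10 (mod 11).
  i = 3 (α = 5): (5−10)(5−9)(5−7)(5−2) = (−5)·(−4)·(−2)·3 = −120 ≡ 1, so v_3 = 1^{−1} = 1 (mod 11).
  i = 4 (α = 7): (7−10)(7−9)(7−5)(7−2) = (−3)·(−2)·2·5 = 60 ≡ 5, so v_4 = 5^{−1} = 9 (mod 11).
  i = 5 (α = 2): (2−10)(2−9)(2−5)(2−7) = (−8)·(−7)·(−3)·(−5) = 840 ≡ 4, so v_5 = 4^{−1} = 3 (mod 11).
  v = [10, 10, 1, 9, 3].
Step 2: syndromes of r = [5, 7, 5, 0, 10] (all sums mod 11).
  S_0 = Σ v_i r_i = 10·5 + 10·7 + 1·5 + 9·0 + 3·10 = 155 ≡ 1.
  S_1 = Σ v_i α_i r_i = 10·10·5 + 10·9·7 + 1·5·5 + 9·7·0 + 3·2·10 = 1215 ≡ 5.
  α_i^2 mod 11 = [1, 4, 3, 5, 4].
  S_2 = Σ v_i α_i^2 r_i = 10·1·5 + 10·4·7 + 1·3·5 + 9·5·0 + 3·4·10 = 465 ≡ 3.
  S = (1, 5, 3) ≠ 0, so r is not a codeword (an error is present).
Step 3: locate the error. For a single error e at position i, S_ℓ = v_i·e·α_i^ℓ, so α_err = S_1/S_0.
  S_0^{−1} = 1^{−1} = 1 (mod 11), so α_err = 5·1 = 5 ≡ 5 = α_3. Error position i = 3.
  Consistency check: S_2/S_1 = 3·9 = 27 ≡ 5 = α_err ✓ (single-error assumption holds).
Step 4: error magnitude e = S_0/v_3 = S_0·∏_{j≠3}(α_3 − α_j) = 1·1 = 1 ≡ 1 (mod 11).
Step 5: correct position 3: c_3 = r_3 − e = 5 − 1 ≡ 4 (mod 11). Hence c = [5, 7, 4, 0, 10].
  Check: interpolating c through the α_i gives m(x) = 3 + 9·x (degree < 2) with m(α_i) = c_i for every i, so c is indeed a codeword.


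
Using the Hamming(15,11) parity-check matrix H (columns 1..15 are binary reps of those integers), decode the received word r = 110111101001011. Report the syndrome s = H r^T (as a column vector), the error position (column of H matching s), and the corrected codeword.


s = (0, 1, 1, 1)^T, error position = 7, corrected codeword c = 110111001001011

Compute s = H r^T mod 2 one row at a time:
  s_1 = 0 + 1 + 0 + 0 + 1 + 0 + 1 + 1 = 4 ≡ 0 (mod 2).
  s_2 = 1 + 1 + 1 + 1 + 1 + 0 + 1 + 1 = 7 ≡ 1 (mod 2).
  s_3 = 1 + 0 + 1 + 1 + 0 + 0 + 1 + 1 = 5 ≡ 1 (mod 2).
  s_4 = 1 + 0 + 1 + 1 + 1 + 0 + 0 + 1 = 5 ≡ 1 (mod 2).
s = (0, 1, 1, 1)^T — this equals column 7 of H (binary 0111), so error is at position 7.
Correct: flip bit 7 of r = 110111101001011 to get c = 110111001001011.


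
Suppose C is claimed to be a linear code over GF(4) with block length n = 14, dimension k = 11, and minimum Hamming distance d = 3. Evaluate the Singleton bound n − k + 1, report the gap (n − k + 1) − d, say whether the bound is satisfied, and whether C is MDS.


Singleton RHS = n − k + 1 = 4, slack = 1, bound satisfied, not MDS.

Singleton bound: d ≤ n − k + 1.
Here n = 14, k = 11, so n − k + 1 = 4.
Given d = 3, check d ≤ 4: YES.
Slack = (n − k + 1) − d = 1.
The code is NOT MDS (slack = 1 > 0).
Description: the claimed parameters are [14, 11, 3]_4; such a code would be non-MDS.


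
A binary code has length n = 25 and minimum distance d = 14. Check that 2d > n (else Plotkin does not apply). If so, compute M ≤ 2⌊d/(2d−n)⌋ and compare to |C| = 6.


Plotkin bound M ≤ 8; given |C| = 6 ≤ bound (satisfied).

Check applicability: 2d = 28, n = 25.
2d − n = 3 > 0, so Plotkin applies.
Compute d/(2d−n) = 14/3 ≈ 4.6667.
⌊d/(2d−n)⌋ = 4.
Plotkin bound: M ≤ 2·4 = 8.
Given |C| = 6, check: satisfied.
This |C| is below the Plotkin bound.


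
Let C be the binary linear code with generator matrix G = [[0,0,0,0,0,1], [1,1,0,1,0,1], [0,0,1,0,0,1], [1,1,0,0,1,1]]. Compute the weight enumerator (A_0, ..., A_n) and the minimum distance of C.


Weight distribution: A_0 = 1, A_1 = 2, A_2 = 2, A_3 = 4, A_4 = 5, A_5 = 2. Minimum distance d = 1.

Enumerate all 2^4 = 16 messages m ∈ F_2^4.
For each, compute codeword c = mG in F_2^6, then tally its weight.
  m = 0000 → c = 000000, weight = 0.
  m = 1000 → c = 000001, weight = 1.
  m = 0100 → c = 110101, weight = 4.
  m = 1100 → c = 110100, weight = 3.
  m = 0010 → c = 001001, weight = 2.
  m = 1010 → c = 001000, weight = 1.
  m = 0110 → c = 111100, weight = 4.
  m = 1110 → c = 111101, weight = 5.
  m = 0001 → c = 110011, weight = 4.
  m = 1001 → c = 110010, weight = 3.
  m = 0101 → c = 000110, weight = 2.
  m = 1101 → c = 000111, weight = 3.
  m = 0011 → c = 111010, weight = 4.
  m = 1011 → c = 111011, weight = 5.
  m = 0111 → c = 001111, weight = 4.
  m = 1111 → c = 001110, weight = 3.
Tally weights:
  weight 0: 1 codewords.
  weight 1: 2 codewords.
  weight 2: 2 codewords.
  weight 3: 4 codewords.
  weight 4: 5 codewords.
  weight 5: 2 codewords.
Minimum distance d = smallest w > 0 with A_w > 0 = 1.
Sanity: Σ A_w = 16 = 2^4 = 16 ✓.


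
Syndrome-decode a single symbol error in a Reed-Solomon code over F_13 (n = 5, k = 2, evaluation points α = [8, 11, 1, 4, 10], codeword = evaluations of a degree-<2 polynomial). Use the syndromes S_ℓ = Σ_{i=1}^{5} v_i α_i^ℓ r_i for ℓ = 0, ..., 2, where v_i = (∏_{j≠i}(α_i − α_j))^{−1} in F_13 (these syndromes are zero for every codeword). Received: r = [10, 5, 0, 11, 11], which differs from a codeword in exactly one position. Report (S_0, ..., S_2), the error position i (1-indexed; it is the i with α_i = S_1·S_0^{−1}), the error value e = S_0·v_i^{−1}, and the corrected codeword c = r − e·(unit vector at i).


S = (1, 4, 3), error at position 4, error magnitude e = 3, c = [10, 5, 0, 8, 11].

Step 1: column multipliers v_i = (∏_{j≠i}(α_i − α_j))^{−1} mod 13.
  i = 1 (α = 8): (8−11)(8−1)(8−4)(8−10) = (−3)·7·4·(−2) = 168 ≡ 12, so v_1 = 12^{−1} = 12 (mod 13).
  i = 2 (α = 11): (11−8)(11−1)(11−4)(11−10) = 3·10·7·1 = 210 ≡ 2, so v_2 = 2^{−1} = 7 (mod 13).
  i = 3 (α = 1): (1−8)(1−11)(1−4)(1−10) = (−7)·(−10)·(−3)·(−9) = 1890 ≡ 5, so v_3 = 5^{−1} = 8 (mod 13).
  i = 4 (α = 4): (4−8)(4−11)(4−1)(4−10) = (−4)·(−7)·3·(−6) = −504 ≡ 3, so v_4 = 3^{−1} = 9 (mod 13).
  i = 5 (α = 10): (10−8)(10−11)(10−1)(10−4) = 2·(−1)·9·6 = −108 ≡ 9, so v_5 = 9^{−1} = 3 (mod 13).
  v = [12, 7, 8, 9, 3].
Step 2: syndromes of r = [10, 5, 0, 11, 11] (all sums mod 13).
  S_0 = Σ v_i r_i = 12·10 + 7·5 + 8·0 + 9·11 + 3·11 = 287 ≡ 1.
  S_1 = Σ v_i α_i r_i = 12·8·10 + 7·11·5 + 8·1·0 + 9·4·11 + 3·10·11 = 2071 ≡ 4.
  α_i^2 mod 13 = [12, 4, 1, 3, 9].
  S_2 = Σ v_i α_i^2 r_i = 12·12·10 + 7·4·5 + 8·1·0 + 9·3·11 + 3·9·11 = 2174 ≡ 3.
  S = (1, 4, 3) ≠ 0, so r is not a codeword (an error is present).
Step 3: locate the error. For a single error e at position i, S_ℓ = v_i·e·α_i^ℓ, so α_err = S_1/S_0.
  S_0^{−1} = 1^{−1} = 1 (mod 13), so α_err = 4·1 = 4 ≡ 4 = α_4. Error position i = 4.
  Consistency check: S_2/S_1 = 3·10 = 30 ≡ 4 = α_err ✓ (single-error assumption holds).
Step 4: error magnitude e = S_0/v_4 = S_0·∏_{j≠4}(α_4 − α_j) = 1·3 = 3 ≡ 3 (mod 13).
Step 5: correct position 4: c_4 = r_4 − e = 11 − 3 ≡ 8 (mod 13). Hence c = [10, 5, 0, 8, 11].
  Check: interpolating c through the α_i gives m(x) = 6 + 7·x (degree < 2) with m(α_i) = c_i for every i, so c is indeed a codeword.


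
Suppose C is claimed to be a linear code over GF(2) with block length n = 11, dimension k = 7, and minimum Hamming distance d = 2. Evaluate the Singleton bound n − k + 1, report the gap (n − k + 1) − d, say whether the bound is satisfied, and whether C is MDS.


Singleton RHS = n − k + 1 = 5, slack = 3, bound satisfied, not MDS.

Singleton bound: d ≤ n − k + 1.
Here n = 11, k = 7, so n − k + 1 = 5.
Given d = 2, check d ≤ 5: YES.
Slack = (n − k + 1) − d = 3.
The code is NOT MDS (slack = 3 > 0).
Description: the claimed parameters are [11, 7, 2]_2; such a code would be non-MDS.


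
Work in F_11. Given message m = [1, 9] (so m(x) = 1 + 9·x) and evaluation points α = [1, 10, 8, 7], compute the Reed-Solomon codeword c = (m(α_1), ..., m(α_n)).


c = [10, 3, 7, 9]

Message polynomial: m(x) = 1 + 9·x (mod 11).
For each evaluation point α_i, compute m(α_i) mod 11:
  α_1 = 1: Horner steps 9 → 10, so m(1) = 10.
  α_2 = 10: Horner steps 9 → 3, so m(10) = 3.
  α_3 = 8: Horner steps 9 → 7, so m(8) = 7.
  α_4 = 7: Horner steps 9 → 9, so m(7) = 9.
Codeword c = [10, 3, 7, 9] ∈ F_11^4.


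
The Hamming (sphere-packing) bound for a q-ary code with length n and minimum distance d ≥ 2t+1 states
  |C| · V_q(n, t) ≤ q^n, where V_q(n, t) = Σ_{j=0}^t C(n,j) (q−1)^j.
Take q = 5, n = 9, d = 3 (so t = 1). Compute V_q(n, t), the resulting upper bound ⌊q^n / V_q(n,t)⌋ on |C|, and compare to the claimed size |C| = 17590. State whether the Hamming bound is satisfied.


V_q(n, t) = 37, q^n = 1953125, Hamming bound = 52787, |C| = 17590 ≤ bound (satisfied).

Step 1: Compute V_q(n, t) = Σ_{j=0}^1 C(n, j) (q−1)^j.
  j = 0: C(9,0)·(4)^0 = 1·1 = 1.
  j = 1: C(9,1)·(4)^1 = 9·4 = 36.
  V_q(n, t) = 1 + 36 = 37.
Step 2: q^n = 5^9 = 1953125.
Step 3: Hamming bound ⌊q^n / V_q(n,t)⌋ = ⌊1953125/37⌋ = 52787.
Step 4: Compare |C| = 17590 to 52787: satisfied.
The claimed |C| lies below the Hamming bound.


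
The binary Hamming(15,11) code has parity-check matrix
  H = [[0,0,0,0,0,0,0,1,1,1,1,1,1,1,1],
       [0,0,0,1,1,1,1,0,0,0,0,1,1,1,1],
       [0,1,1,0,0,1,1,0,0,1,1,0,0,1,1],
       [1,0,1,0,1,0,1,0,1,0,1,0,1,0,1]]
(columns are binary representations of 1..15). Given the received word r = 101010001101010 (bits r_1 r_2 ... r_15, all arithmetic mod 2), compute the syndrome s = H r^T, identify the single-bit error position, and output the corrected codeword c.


s = (0, 1, 1, 0)^T, error position = 6, corrected codeword c = 101011001101010

Compute s = H r^T mod 2 one row at a time:
  s_1 = 0 + 1 + 1 + 0 + 1 + 0 + 1 + 0 = 4 ≡ 0 (mod 2).
  s_2 = 0 + 1 + 0 + 0 + 1 + 0 + 1 + 0 = 3 ≡ 1 (mod 2).
  s_3 = 0 + 1 + 0 + 0 + 1 + 0 + 1 + 0 = 3 ≡ 1 (mod 2).
  s_4 = 1 + 1 + 1 + 0 + 1 + 0 + 0 + 0 = 4 ≡ 0 (mod 2).
s = (0, 1, 1, 0)^T — this equals column 6 of H (binary 0110), so error is at position 6.
Correct: flip bit 6 of r = 101010001101010 to get c = 101011001101010.


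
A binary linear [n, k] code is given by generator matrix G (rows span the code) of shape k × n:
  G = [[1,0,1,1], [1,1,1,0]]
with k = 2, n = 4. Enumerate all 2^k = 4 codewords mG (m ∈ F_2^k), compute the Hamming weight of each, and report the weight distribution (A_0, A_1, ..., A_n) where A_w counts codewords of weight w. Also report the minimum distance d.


Weight distribution: A_0 = 1, A_2 = 1, A_3 = 2. Minimum distance d = 2.

Enumerate all 2^2 = 4 messages m ∈ F_2^2.
For each, compute codeword c = mG in F_2^4, then tally its weight.
  m = 00 → c = 0000, weight = 0.
  m = 10 → c = 1011, weight = 3.
  m = 01 → c = 1110, weight = 3.
  m = 11 → c = 0101, weight = 2.
Tally weights:
  weight 0: 1 codewords.
  weight 2: 1 codewords.
  weight 3: 2 codewords.
Minimum distance d = smallest w > 0 with A_w > 0 = 2.
Sanity: Σ A_w = 4 = 2^2 = 4 ✓.


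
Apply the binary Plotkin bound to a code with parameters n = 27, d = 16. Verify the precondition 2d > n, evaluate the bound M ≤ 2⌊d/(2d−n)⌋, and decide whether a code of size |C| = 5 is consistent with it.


Plotkin bound M ≤ 6; given |C| = 5 ≤ bound (satisfied).

Check applicability: 2d = 32, n = 27.
2d − n = 5 > 0, so Plotkin applies.
Compute d/(2d−n) = 16/5 ≈ 3.2000.
⌊d/(2d−n)⌋ = 3.
Plotkin bound: M ≤ 2·3 = 6.
Given |C| = 5, check: satisfied.
This |C| is below the Plotkin bound.


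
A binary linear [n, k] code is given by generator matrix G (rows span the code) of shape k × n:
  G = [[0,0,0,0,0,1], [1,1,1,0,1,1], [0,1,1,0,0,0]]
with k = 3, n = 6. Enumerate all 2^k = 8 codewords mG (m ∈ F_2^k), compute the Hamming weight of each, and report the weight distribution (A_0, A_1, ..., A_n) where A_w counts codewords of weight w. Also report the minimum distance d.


Weight distribution: A_0 = 1, A_1 = 1, A_2 = 2, A_3 = 2, A_4 = 1, A_5 = 1. Minimum distance d = 1.

Enumerate all 2^3 = 8 messages m ∈ F_2^3.
For each, compute codeword c = mG in F_2^6, then tally its weight.
  m = 000 → c = 000000, weight = 0.
  m = 100 → c = 000001, weight = 1.
  m = 010 → c = 111011, weight = 5.
  m = 110 → c = 111010, weight = 4.
  m = 001 → c = 011000, weight = 2.
  m = 101 → c = 011001, weight = 3.
  m = 011 → c = 100011, weight = 3.
  m = 111 → c = 100010, weight = 2.
Tally weights:
  weight 0: 1 codewords.
  weight 1: 1 codewords.
  weight 2: 2 codewords.
  weight 3: 2 codewords.
  weight 4: 1 codewords.
  weight 5: 1 codewords.
Minimum distance d = smallest w > 0 with A_w > 0 = 1.
Sanity: Σ A_w = 8 = 2^3 = 8 ✓.


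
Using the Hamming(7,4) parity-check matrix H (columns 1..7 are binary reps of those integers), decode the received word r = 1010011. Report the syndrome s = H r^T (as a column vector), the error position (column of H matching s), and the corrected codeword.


s = (0, 1, 1)^T, error position = 3, corrected codeword c = 1000011

Compute s = H r^T mod 2 one row at a time:
  s_1 = 0 + 0 + 1 + 1 = 2 ≡ 0 (mod 2).
  s_2 = 0 + 1 + 1 + 1 = 3 ≡ 1 (mod 2).
  s_3 = 1 + 1 + 0 + 1 = 3 ≡ 1 (mod 2).
s = (0, 1, 1)^T — this equals column 3 of H (binary 011), so error is at position 3.
Correct: flip bit 3 of r = 1010011 to get c = 1000011.


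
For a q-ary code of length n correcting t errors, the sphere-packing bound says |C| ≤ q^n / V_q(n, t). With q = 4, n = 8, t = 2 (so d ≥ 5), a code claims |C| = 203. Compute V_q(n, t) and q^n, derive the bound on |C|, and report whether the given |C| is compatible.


V_q(n, t) = 277, q^n = 65536, Hamming bound = 236, |C| = 203 ≤ bound (satisfied).

Step 1: Compute V_q(n, t) = Σ_{j=0}^2 C(n, j) (q−1)^j.
  j = 0: C(8,0)·(3)^0 = 1·1 = 1.
  j = 1: C(8,1)·(3)^1 = 8·3 = 24.
  j = 2: C(8,2)·(3)^2 = 28·9 = 252.
  V_q(n, t) = 1 + 24 + 252 = 277.
Step 2: q^n = 4^8 = 65536.
Step 3: Hamming bound ⌊q^n / V_q(n,t)⌋ = ⌊65536/277⌋ = 236.
Step 4: Compare |C| = 203 to 236: satisfied.
The claimed |C| lies below the Hamming bound.


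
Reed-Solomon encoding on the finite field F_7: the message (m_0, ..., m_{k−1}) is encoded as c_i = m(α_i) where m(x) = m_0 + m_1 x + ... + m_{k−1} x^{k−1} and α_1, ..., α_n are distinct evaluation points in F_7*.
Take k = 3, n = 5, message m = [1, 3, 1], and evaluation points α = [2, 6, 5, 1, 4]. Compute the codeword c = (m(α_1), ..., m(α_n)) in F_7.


c = [4, 6, 6, 5, 1]

Message polynomial: m(x) = 1 + 3·x + 1·x^2 (mod 7).
For each evaluation point α_i, compute m(α_i) mod 7:
  α_1 = 2: Horner steps 1 → 5 → 4, so m(2) = 4.
  α_2 = 6: Horner steps 1 → 2 → 6, so m(6) = 6.
  α_3 = 5: Horner steps 1 → 1 → 6, so m(5) = 6.
  α_4 = 1: Horner steps 1 → 4 → 5, so m(1) = 5.
  α_5 = 4: Horner steps 1 → 0 → 1, so m(4) = 1.
Codeword c = [4, 6, 6, 5, 1] ∈ F_7^5.


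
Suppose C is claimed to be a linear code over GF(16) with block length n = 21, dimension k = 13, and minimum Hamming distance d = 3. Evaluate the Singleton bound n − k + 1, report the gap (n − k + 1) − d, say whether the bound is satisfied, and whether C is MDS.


Singleton RHS = n − k + 1 = 9, slack = 6, bound satisfied, not MDS.

Singleton bound: d ≤ n − k + 1.
Here n = 21, k = 13, so n − k + 1 = 9.
Given d = 3, check d ≤ 9: YES.
Slack = (n − k + 1) − d = 6.
The code is NOT MDS (slack = 6 > 0).
Description: the claimed parameters are [21, 13, 3]_16; such a code would be non-MDS.


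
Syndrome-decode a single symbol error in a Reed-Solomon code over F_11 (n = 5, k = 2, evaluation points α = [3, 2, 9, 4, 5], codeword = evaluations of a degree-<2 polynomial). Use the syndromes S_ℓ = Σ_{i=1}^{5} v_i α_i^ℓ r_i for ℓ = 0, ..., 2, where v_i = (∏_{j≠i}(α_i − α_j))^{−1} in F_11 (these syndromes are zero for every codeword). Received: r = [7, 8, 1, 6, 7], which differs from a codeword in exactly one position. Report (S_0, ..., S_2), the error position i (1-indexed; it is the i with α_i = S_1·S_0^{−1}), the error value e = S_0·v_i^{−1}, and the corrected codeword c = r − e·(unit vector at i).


S = (10, 6, 8), error at position 5, error magnitude e = 2, c = [7, 8, 1, 6, 5].

Step 1: column multipliers v_i = (∏_{j≠i}(α_i − α_j))^{−1} mod 11.
  i = 1 (α = 3): (3−2)(3−9)(3−4)(3−5) = 1·(−6)·(−1)·(−2) = −12 ≡ 10, so v_1 = 10^{−1} = 10 (mod 11).
  i = 2 (α = 2): (2−3)(2−9)(2−4)(2−5) = (−1)·(−7)·(−2)·(−3) = 42 ≡ 9, so v_2 = 9^{−1} = 5 (mod 11).
  i = 3 (α = 9): (9−3)(9−2)(9−4)(9−5) = 6·7·5·4 = 840 ≡ 4, so v_3 = 4^{−1} = 3 (mod 11).
  i = 4 (α = 4): (4−3)(4−2)(4−9)(4−5) = 1·2·(−5)·(−1) = 10 ≡ 10, so v_4 = 10^{−1} = 10 (mod 11).
  i = 5 (α = 5): (5−3)(5−2)(5−9)(5−4) = 2·3·(−4)·1 = −24 ≡ 9, so v_5 = 9^{−1} = 5 (mod 11).
  v = [10, 5, 3, 10, 5].
Step 2: syndromes of r = [7, 8, 1, 6, 7] (all sums mod 11).
  S_0 = Σ v_i r_i = 10·7 + 5·8 + 3·1 + 10·6 + 5·7 = 208 ≡ 10.
  S_1 = Σ v_i α_i r_i = 10·3·7 + 5·2·8 + 3·9·1 + 10·4·6 + 5·5·7 = 732 ≡ 6.
  α_i^2 mod 11 = [9, 4, 4, 5, 3].
  S_2 = Σ v_i α_i^2 r_i = 10·9·7 + 5·4·8 + 3·4·1 + 10·5·6 + 5·3·7 = 1207 ≡ 8.
  S = (10, 6, 8) ≠ 0, so r is not a codeword (an error is present).
Step 3: locate the error. For a single error e at position i, S_ℓ = v_i·e·α_i^ℓ, so α_err = S_1/S_0.
  S_0^{−1} = 10^{−1} = 10 (mod 11), so α_err = 6·10 = 60 ≡ 5 = α_5. Error position i = 5.
  Consistency check: S_2/S_1 = 8·2 = 16 ≡ 5 = α_err ✓ (single-error assumption holds).
Step 4: error magnitude e = S_0/v_5 = S_0·∏_{j≠5}(α_5 − α_j) = 10·9 = 90 ≡ 2 (mod 11).
Step 5: correct position 5: c_5 = r_5 − e = 7 − 2 ≡ 5 (mod 11). Hence c = [7, 8, 1, 6, 5].
  Check: interpolating c through the α_i gives m(x) = 10 + 10·x (degree < 2) with m(α_i) = c_i for every i, so c is indeed a codeword.


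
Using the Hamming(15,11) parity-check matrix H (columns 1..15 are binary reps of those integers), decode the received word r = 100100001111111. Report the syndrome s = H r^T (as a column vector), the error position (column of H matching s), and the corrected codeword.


s = (1, 1, 0, 1)^T, error position = 13, corrected codeword c = 100100001111011

Compute s = H r^T mod 2 one row at a time:
  s_1 = 0 + 1 + 1 + 1 + 1 + 1 + 1 + 1 = 7 ≡ 1 (mod 2).
  s_2 = 1 + 0 + 0 + 0 + 1 + 1 + 1 + 1 = 5 ≡ 1 (mod 2).
  s_3 = 0 + 0 + 0 + 0 + 1 + 1 + 1 + 1 = 4 ≡ 0 (mod 2).
  s_4 = 1 + 0 + 0 + 0 + 1 + 1 + 1 + 1 = 5 ≡ 1 (mod 2).
s = (1, 1, 0, 1)^T — this equals column 13 of H (binary 1101), so error is at position 13.
Correct: flip bit 13 of r = 100100001111111 to get c = 100100001111011.


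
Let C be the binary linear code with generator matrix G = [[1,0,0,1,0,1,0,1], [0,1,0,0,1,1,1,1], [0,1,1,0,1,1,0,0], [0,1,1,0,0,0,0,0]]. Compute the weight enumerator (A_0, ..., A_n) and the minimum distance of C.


Weight distribution: A_0 = 1, A_2 = 2, A_3 = 2, A_4 = 3, A_5 = 6, A_6 = 2. Minimum distance d = 2.

Enumerate all 2^4 = 16 messages m ∈ F_2^4.
For each, compute codeword c = mG in F_2^8, then tally its weight.
  m = 0000 → c = 00000000, weight = 0.
  m = 1000 → c = 10010101, weight = 4.
  m = 0100 → c = 01001111, weight = 5.
  m = 1100 → c = 11011010, weight = 5.
  m = 0010 → c = 01101100, weight = 4.
  m = 1010 → c = 11111001, weight = 6.
  m = 0110 → c = 00100011, weight = 3.
  m = 1110 → c = 10110110, weight = 5.
  m = 0001 → c = 01100000, weight = 2.
  m = 1001 → c = 11110101, weight = 6.
  m = 0101 → c = 00101111, weight = 5.
  m = 1101 → c = 10111010, weight = 5.
  m = 0011 → c = 00001100, weight = 2.
  m = 1011 → c = 10011001, weight = 4.
  m = 0111 → c = 01000011, weight = 3.
  m = 1111 → c = 11010110, weight = 5.
Tally weights:
  weight 0: 1 codewords.
  weight 2: 2 codewords.
  weight 3: 2 codewords.
  weight 4: 3 codewords.
  weight 5: 6 codewords.
  weight 6: 2 codewords.
Minimum distance d = smallest w > 0 with A_w > 0 = 2.
Sanity: Σ A_w = 16 = 2^4 = 16 ✓.


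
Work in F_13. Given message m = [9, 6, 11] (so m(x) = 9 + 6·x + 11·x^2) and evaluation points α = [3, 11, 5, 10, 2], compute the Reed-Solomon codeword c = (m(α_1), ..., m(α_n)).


c = [9, 2, 2, 12, 0]

Message polynomial: m(x) = 9 + 6·x + 11·x^2 (mod 13).
For each evaluation point α_i, compute m(α_i) mod 13:
  α_1 = 3: Horner steps 11 → 0 → 9, so m(3) = 9.
  α_2 = 11: Horner steps 11 → 10 → 2, so m(11) = 2.
  α_3 = 5: Horner steps 11 → 9 → 2, so m(5) = 2.
  α_4 = 10: Horner steps 11 → 12 → 12, so m(10) = 12.
  α_5 = 2: Horner steps 11 → 2 → 0, so m(2) = 0.
Codeword c = [9, 2, 2, 12, 0] ∈ F_13^5.


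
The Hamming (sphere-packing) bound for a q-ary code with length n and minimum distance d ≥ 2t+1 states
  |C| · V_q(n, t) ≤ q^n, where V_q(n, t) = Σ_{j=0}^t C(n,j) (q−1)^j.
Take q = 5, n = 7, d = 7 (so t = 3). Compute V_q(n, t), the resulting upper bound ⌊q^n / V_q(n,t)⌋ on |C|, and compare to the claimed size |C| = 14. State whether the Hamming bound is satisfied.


V_q(n, t) = 2605, q^n = 78125, Hamming bound = 29, |C| = 14 ≤ bound (satisfied).

Step 1: Compute V_q(n, t) = Σ_{j=0}^3 C(n, j) (q−1)^j.
  j = 0: C(7,0)·(4)^0 = 1·1 = 1.
  j = 1: C(7,1)·(4)^1 = 7·4 = 28.
  j = 2: C(7,2)·(4)^2 = 21·16 = 336.
  j = 3: C(7,3)·(4)^3 = 35·64 = 2240.
  V_q(n, t) = 1 + 28 + 336 + 2240 = 2605.
Step 2: q^n = 5^7 = 78125.
Step 3: Hamming bound ⌊q^n / V_q(n,t)⌋ = ⌊78125/2605⌋ = 29.
Step 4: Compare |C| = 14 to 29: satisfied.
The claimed |C| lies below the Hamming bound.


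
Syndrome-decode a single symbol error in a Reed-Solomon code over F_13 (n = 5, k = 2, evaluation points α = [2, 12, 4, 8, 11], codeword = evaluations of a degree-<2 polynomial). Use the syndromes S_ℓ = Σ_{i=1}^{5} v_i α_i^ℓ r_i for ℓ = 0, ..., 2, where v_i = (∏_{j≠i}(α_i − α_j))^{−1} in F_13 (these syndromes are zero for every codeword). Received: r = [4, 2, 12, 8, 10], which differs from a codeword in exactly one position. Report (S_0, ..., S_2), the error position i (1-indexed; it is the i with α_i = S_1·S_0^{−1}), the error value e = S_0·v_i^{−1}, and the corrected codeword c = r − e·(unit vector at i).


S = (9, 10, 1), error at position 3, error magnitude e = 11, c = [4, 2, 1, 8, 10].

Step 1: column multipliers v_i = (∏_{j≠i}(α_i − α_j))^{−1} mod 13.
  i = 1 (α = 2): (2−12)(2−4)(2−8)(2−11) = (−10)·(−2)·(−6)·(−9) = 1080 ≡ 1, so v_1 = 1^{−1} = 1 (mod 13).
  i = 2 (α = 12): (12−2)(12−4)(12−8)(12−11) = 10·8·4·1 = 320 ≡ 8, so v_2 = 8^{−1} = 5 (mod 13).
  i = 3 (α = 4): (4−2)(4−12)(4−8)(4−11) = 2·(−8)·(−4)·(−7) = −448 ≡ 7, so v_3 = 7^{−1} = 2 (mod 13).
  i = 4 (α = 8): (8−2)(8−12)(8−4)(8−11) = 6·(−4)·4·(−3) = 288 ≡ 2, so v_4 = 2^{−1} = 7 (mod 13).
  i = 5 (α = 11): (11−2)(11−12)(11−4)(11−8) = 9·(−1)·7·3 = −189 ≡ 6, so v_5 = 6^{−1} = 11 (mod 13).
  v = [1, 5, 2, 7, 11].
Step 2: syndromes of r = [4, 2, 12, 8, 10] (all sums mod 13).
  S_0 = Σ v_i r_i = 1·4 + 5·2 + 2·12 + 7·8 + 11·10 = 204 ≡ 9.
  S_1 = Σ v_i α_i r_i = 1·2·4 + 5·12·2 + 2·4·12 + 7·8·8 + 11·11·10 = 1882 ≡ 10.
  α_i^2 mod 13 = [4, 1, 3, 12, 4].
  S_2 = Σ v_i α_i^2 r_i = 1·4·4 + 5·1·2 + 2·3·12 + 7·12·8 + 11·4·10 = 1210 ≡ 1.
  S = (9, 10, 1) ≠ 0, so r is not a codeword (an error is present).
Step 3: locate the error. For a single error e at position i, S_ℓ = v_i·e·α_i^ℓ, so α_err = S_1/S_0.
  S_0^{−1} = 9^{−1} = 3 (mod 13), so α_err = 10·3 = 30 ≡ 4 = α_3. Error position i = 3.
  Consistency check: S_2/S_1 = 1·4 = 4 ≡ 4 = α_err ✓ (single-error assumption holds).
Step 4: error magnitude e = S_0/v_3 = S_0·∏_{j≠3}(α_3 − α_j) = 9·7 = 63 ≡ 11 (mod 13).
Step 5: correct position 3: c_3 = r_3 − e = 12 − 11 ≡ 1 (mod 13). Hence c = [4, 2, 1, 8, 10].
  Check: interpolating c through the α_i gives m(x) = 7 + 5·x (degree < 2) with m(α_i) = c_i for every i, so c is indeed a codeword.


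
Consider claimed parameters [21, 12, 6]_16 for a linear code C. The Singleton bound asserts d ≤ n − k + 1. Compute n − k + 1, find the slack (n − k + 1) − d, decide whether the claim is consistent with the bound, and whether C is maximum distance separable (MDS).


Singleton RHS = n − k + 1 = 10, slack = 4, bound satisfied, not MDS.

Singleton bound: d ≤ n − k + 1.
Here n = 21, k = 12, so n − k + 1 = 10.
Given d = 6, check d ≤ 10: YES.
Slack = (n − k + 1) − d = 4.
The code is NOT MDS (slack = 4 > 0).
Description: the claimed parameters are [21, 12, 6]_16; such a code would be non-MDS.


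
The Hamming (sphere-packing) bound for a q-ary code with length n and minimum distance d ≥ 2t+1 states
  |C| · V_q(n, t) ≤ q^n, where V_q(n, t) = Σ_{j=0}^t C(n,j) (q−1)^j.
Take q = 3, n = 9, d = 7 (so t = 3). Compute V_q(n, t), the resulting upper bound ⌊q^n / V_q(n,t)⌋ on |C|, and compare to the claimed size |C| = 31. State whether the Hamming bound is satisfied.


V_q(n, t) = 835, q^n = 19683, Hamming bound = 23, |C| = 31 > bound (violated).

Step 1: Compute V_q(n, t) = Σ_{j=0}^3 C(n, j) (q−1)^j.
  j = 0: C(9,0)·(2)^0 = 1·1 = 1.
  j = 1: C(9,1)·(2)^1 = 9·2 = 18.
  j = 2: C(9,2)·(2)^2 = 36·4 = 144.
  j = 3: C(9,3)·(2)^3 = 84·8 = 672.
  V_q(n, t) = 1 + 18 + 144 + 672 = 835.
Step 2: q^n = 3^9 = 19683.
Step 3: Hamming bound ⌊q^n / V_q(n,t)⌋ = ⌊19683/835⌋ = 23.
Step 4: Compare |C| = 31 to 23: violated.
The claimed |C| lies above the Hamming bound, so no 3-ary code of length 9 with d ≥ 7 can have 31 codewords.


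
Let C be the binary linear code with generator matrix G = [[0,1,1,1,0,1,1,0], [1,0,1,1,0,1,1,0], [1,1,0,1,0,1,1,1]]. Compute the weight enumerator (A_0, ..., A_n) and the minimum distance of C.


Weight distribution: A_0 = 1, A_2 = 1, A_3 = 2, A_4 = 1, A_5 = 2, A_6 = 1. Minimum distance d = 2.

Enumerate all 2^3 = 8 messages m ∈ F_2^3.
For each, compute codeword c = mG in F_2^8, then tally its weight.
  m = 000 → c = 00000000, weight = 0.
  m = 100 → c = 01110110, weight = 5.
  m = 010 → c = 10110110, weight = 5.
  m = 110 → c = 11000000, weight = 2.
  m = 001 → c = 11010111, weight = 6.
  m = 101 → c = 10100001, weight = 3.
  m = 011 → c = 01100001, weight = 3.
  m = 111 → c = 00010111, weight = 4.
Tally weights:
  weight 0: 1 codewords.
  weight 2: 1 codewords.
  weight 3: 2 codewords.
  weight 4: 1 codewords.
  weight 5: 2 codewords.
  weight 6: 1 codewords.
Minimum distance d = smallest w > 0 with A_w > 0 = 2.
Sanity: Σ A_w = 8 = 2^3 = 8 ✓.
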